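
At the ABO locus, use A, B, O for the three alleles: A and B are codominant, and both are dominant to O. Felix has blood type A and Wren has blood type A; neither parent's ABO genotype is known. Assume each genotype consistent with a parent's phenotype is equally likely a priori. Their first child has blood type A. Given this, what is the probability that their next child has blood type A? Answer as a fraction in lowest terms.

19/20

Possible genotypes: Felix ∈ {AA, AO}; Wren ∈ {AA, AO}.
Weight each parental genotype pair by prior × P(type-A child):
  AA × AA: posterior weight 4/15; P(next child type A) = 1.
  AA × AO: posterior weight 4/15; P(next child type A) = 1.
  AO × AA: posterior weight 4/15; P(next child type A) = 1.
  AO × AO: posterior weight 1/5; P(next child type A) = 3/4.
Weighted sum = 19/20.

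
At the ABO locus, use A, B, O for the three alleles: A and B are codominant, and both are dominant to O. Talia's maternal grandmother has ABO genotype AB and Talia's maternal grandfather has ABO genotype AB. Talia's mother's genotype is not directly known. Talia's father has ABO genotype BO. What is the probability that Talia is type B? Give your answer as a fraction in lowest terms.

Talia's mother's ABO genotype from AB × AB: 1/4 AA, 1/2 AB, 1/4 BB.
Crossing each possibility with the father BO and summing P(type B): 1/4·0 + 1/2·1/2 + 1/4·1 = 1/2.

1/2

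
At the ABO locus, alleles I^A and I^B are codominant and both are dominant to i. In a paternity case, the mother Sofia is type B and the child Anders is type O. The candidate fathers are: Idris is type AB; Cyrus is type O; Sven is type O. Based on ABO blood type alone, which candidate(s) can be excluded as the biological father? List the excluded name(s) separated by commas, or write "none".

Idris

A candidate is excluded only if no genotype consistent with his phenotype could produce a type O child with a type B mother.
Idris (type AB): no genotype consistent with that phenotype can produce a type-O child with a type-B mother.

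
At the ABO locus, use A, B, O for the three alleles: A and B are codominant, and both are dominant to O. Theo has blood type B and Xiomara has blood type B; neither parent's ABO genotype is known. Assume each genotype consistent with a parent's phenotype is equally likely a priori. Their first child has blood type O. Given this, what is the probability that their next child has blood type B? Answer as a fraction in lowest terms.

3/4

Possible genotypes: Theo ∈ {BB, BO}; Xiomara ∈ {BB, BO}.
Weight each parental genotype pair by prior × P(type-O child):
  BO × BO: posterior weight 1; P(next child type B) = 3/4.
Weighted sum = 3/4.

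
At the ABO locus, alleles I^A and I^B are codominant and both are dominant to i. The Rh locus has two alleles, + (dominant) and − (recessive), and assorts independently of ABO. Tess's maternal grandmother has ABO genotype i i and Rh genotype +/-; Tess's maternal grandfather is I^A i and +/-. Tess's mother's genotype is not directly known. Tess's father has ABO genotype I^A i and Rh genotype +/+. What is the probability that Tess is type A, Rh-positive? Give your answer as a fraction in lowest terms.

Tess's mother's ABO genotype from i i × I^A i: 1/2 I^A i, 1/2 i i.
Crossing each possibility with the father I^A i and summing P(type A): 1/2·3/4 + 1/2·1/2 = 5/8.
Similarly for Rh via the mother's Rh distribution: P(Rh+) = 1.
Independent loci: 5/8 × 1 = 5/8.

5/8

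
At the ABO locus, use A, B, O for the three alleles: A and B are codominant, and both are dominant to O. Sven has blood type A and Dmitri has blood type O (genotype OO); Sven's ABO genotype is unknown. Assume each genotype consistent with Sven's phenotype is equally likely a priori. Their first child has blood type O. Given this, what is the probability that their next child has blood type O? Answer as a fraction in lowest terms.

1/2

Possible genotypes: Sven ∈ {AA, AO}; Dmitri ∈ {OO}.
Weight each parental genotype pair by prior × P(type-O child):
  AO × OO: posterior weight 1; P(next child type O) = 1/2.
Weighted sum = 1/2.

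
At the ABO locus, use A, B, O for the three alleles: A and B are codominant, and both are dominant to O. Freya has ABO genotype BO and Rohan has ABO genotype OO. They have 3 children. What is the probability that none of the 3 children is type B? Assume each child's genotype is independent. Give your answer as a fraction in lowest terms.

ABO cross BO × OO → 1/2 O, 1/2 B.
So P(type B) = 1/2 per child.
P(not type B) = 1/2 for one child; (1/2)^3 = 1/8.

1/8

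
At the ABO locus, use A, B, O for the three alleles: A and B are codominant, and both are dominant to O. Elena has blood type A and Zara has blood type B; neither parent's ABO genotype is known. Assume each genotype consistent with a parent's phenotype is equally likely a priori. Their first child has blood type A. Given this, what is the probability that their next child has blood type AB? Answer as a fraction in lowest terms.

5/12

Possible genotypes: Elena ∈ {AA, AO}; Zara ∈ {BB, BO}.
Weight each parental genotype pair by prior × P(type-A child):
  AA × BO: posterior weight 2/3; P(next child type AB) = 1/2.
  AO × BO: posterior weight 1/3; P(next child type AB) = 1/4.
Weighted sum = 5/12.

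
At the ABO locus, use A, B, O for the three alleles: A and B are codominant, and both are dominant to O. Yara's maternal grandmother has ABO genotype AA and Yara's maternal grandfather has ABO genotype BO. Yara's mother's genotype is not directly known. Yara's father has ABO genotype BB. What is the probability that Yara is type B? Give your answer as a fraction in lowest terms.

Yara's mother's ABO genotype from AA × BO: 1/2 AB, 1/2 AO.
Crossing each possibility with the father BB and summing P(type B): 1/2·1/2 + 1/2·1/2 = 1/2.

1/2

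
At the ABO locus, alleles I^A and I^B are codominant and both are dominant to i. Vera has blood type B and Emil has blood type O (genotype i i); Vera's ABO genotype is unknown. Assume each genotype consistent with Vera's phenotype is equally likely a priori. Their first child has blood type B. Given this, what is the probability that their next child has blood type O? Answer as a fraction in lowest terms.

Possible genotypes: Vera ∈ {I^B I^B, I^B i}; Emil ∈ {i i}.
Weight each parental genotype pair by prior × P(type-B child):
  I^B I^B × i i: posterior weight 2/3; P(next child type O) = 0.
  I^B i × i i: posterior weight 1/3; P(next child type O) = 1/2.
Weighted sum = 1/6.

1/6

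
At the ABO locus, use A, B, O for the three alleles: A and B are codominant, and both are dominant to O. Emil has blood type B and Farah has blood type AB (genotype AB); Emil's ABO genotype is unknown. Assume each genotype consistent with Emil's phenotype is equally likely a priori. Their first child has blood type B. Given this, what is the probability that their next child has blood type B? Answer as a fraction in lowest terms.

Possible genotypes: Emil ∈ {BB, BO}; Farah ∈ {AB}.
Weight each parental genotype pair by prior × P(type-B child):
  BB × AB: posterior weight 1/2; P(next child type B) = 1/2.
  BO × AB: posterior weight 1/2; P(next child type B) = 1/2.
Weighted sum = 1/2.

1/2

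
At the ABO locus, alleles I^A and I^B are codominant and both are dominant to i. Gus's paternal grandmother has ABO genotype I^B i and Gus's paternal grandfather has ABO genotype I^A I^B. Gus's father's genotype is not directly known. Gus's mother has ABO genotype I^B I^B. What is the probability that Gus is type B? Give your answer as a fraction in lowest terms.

3/4

Gus's father's ABO genotype from I^B i × I^A I^B: 1/4 I^A I^B, 1/4 I^A i, 1/4 I^B I^B, 1/4 I^B i.
Crossing each possibility with the mother I^B I^B and summing P(type B): 1/4·1/2 + 1/4·1/2 + 1/4·1 + 1/4·1 = 3/4.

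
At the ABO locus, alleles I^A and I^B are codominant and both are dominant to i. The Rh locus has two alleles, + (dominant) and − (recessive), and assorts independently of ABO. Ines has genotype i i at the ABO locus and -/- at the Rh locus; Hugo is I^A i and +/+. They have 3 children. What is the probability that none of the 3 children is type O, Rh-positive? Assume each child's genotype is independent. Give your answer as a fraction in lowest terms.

1/8

ABO cross i i × I^A i → 1/2 O, 1/2 A.
Rh cross -/- × +/+ → 1 Rh+; so P(type O, Rh-positive) = 1/2 × 1 = 1/2 per child.
P(not type O, Rh-positive) = 1/2 for one child; (1/2)^3 = 1/8.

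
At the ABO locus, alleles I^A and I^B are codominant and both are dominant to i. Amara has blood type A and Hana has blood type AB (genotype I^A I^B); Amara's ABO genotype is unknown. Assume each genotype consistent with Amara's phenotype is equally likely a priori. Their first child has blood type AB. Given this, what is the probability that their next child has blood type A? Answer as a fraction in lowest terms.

1/2

Possible genotypes: Amara ∈ {I^A I^A, I^A i}; Hana ∈ {I^A I^B}.
Weight each parental genotype pair by prior × P(type-AB child):
  I^A I^A × I^A I^B: posterior weight 2/3; P(next child type A) = 1/2.
  I^A i × I^A I^B: posterior weight 1/3; P(next child type A) = 1/2.
Weighted sum = 1/2.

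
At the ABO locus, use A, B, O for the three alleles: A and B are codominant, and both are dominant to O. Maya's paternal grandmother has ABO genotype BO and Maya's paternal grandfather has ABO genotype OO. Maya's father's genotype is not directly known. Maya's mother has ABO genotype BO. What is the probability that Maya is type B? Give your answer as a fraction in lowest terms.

Maya's father's ABO genotype from BO × OO: 1/2 BO, 1/2 OO.
Crossing each possibility with the mother BO and summing P(type B): 1/2·3/4 + 1/2·1/2 = 5/8.

5/8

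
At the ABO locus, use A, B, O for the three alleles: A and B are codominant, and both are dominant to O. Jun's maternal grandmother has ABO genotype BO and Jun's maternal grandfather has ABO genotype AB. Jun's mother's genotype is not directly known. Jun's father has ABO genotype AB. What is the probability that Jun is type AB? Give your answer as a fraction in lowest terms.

Jun's mother's ABO genotype from BO × AB: 1/4 AB, 1/4 AO, 1/4 BB, 1/4 BO.
Crossing each possibility with the father AB and summing P(type AB): 1/4·1/2 + 1/4·1/4 + 1/4·1/2 + 1/4·1/4 = 3/8.

3/8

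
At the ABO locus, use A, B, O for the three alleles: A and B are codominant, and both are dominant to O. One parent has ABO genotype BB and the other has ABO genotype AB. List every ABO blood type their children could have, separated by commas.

B, AB

Gametes from BB × AB give offspring ABO genotypes AB, BB, i.e. phenotypes B, AB.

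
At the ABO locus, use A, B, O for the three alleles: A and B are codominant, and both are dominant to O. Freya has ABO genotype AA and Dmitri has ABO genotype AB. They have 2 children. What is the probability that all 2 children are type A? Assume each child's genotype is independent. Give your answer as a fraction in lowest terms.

ABO cross AA × AB → 1/2 A, 1/2 AB.
So P(type A) = 1/2 per child.
All 2 independent: (1/2)^2 = 1/4.

1/4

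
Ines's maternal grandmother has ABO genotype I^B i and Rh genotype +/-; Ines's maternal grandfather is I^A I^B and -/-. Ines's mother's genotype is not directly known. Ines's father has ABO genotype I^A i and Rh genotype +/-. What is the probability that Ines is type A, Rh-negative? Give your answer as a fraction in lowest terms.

Ines's mother's ABO genotype from I^B i × I^A I^B: 1/4 I^A I^B, 1/4 I^A i, 1/4 I^B I^B, 1/4 I^B i.
Crossing each possibility with the father I^A i and summing P(type A): 1/4·1/2 + 1/4·3/4 + 1/4·0 + 1/4·1/4 = 3/8.
Similarly for Rh via the mother's Rh distribution: P(Rh-) = 3/8.
Independent loci: 3/8 × 3/8 = 9/64.

9/64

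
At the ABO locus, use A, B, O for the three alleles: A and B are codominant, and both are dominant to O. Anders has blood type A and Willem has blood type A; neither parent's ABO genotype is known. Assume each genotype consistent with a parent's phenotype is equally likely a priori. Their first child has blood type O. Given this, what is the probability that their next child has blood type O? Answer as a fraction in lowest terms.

Possible genotypes: Anders ∈ {AA, AO}; Willem ∈ {AA, AO}.
Weight each parental genotype pair by prior × P(type-O child):
  AO × AO: posterior weight 1; P(next child type O) = 1/4.
Weighted sum = 1/4.

1/4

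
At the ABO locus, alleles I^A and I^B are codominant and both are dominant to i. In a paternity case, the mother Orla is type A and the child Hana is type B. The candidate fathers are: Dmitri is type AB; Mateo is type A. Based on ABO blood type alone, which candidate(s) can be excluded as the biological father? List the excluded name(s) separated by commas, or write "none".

A candidate is excluded only if no genotype consistent with his phenotype could produce a type B child with a type A mother.
Mateo (type A): no genotype consistent with that phenotype can produce a type-B child with a type-A mother.

Mateo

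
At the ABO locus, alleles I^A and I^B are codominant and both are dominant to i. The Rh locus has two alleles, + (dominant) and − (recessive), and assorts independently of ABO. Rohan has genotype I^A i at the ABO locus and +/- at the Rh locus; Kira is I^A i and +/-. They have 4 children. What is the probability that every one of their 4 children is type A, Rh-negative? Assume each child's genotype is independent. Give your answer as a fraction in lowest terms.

81/65536

ABO cross I^A i × I^A i → 1/4 O, 3/4 A.
Rh cross +/- × +/- → 3/4 Rh+, 1/4 Rh-; so P(type A, Rh-negative) = 3/4 × 1/4 = 3/16 per child.
All 4 independent: (3/16)^4 = 81/65536.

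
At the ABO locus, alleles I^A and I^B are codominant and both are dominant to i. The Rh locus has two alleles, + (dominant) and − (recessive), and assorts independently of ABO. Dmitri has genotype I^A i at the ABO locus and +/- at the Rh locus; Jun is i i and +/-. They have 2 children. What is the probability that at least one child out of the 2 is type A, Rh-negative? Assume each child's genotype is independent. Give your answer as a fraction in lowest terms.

15/64

ABO cross I^A i × i i → 1/2 O, 1/2 A.
Rh cross +/- × +/- → 3/4 Rh+, 1/4 Rh-; so P(type A, Rh-negative) = 1/2 × 1/4 = 1/8 per child.
P(none) = (7/8)^2 = 49/64; P(at least one) = 1 − 49/64 = 15/64.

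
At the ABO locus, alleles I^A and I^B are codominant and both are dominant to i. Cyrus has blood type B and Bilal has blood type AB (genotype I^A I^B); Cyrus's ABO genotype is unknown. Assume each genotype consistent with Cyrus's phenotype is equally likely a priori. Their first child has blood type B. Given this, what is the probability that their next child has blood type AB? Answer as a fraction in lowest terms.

Possible genotypes: Cyrus ∈ {I^B I^B, I^B i}; Bilal ∈ {I^A I^B}.
Weight each parental genotype pair by prior × P(type-B child):
  I^B I^B × I^A I^B: posterior weight 1/2; P(next child type AB) = 1/2.
  I^B i × I^A I^B: posterior weight 1/2; P(next child type AB) = 1/4.
Weighted sum = 3/8.

3/8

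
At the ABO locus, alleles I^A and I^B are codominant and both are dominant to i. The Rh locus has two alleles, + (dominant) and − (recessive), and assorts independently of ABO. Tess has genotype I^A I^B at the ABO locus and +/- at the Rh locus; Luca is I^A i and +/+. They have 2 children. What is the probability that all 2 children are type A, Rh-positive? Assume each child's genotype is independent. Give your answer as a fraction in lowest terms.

ABO cross I^A I^B × I^A i → 1/2 A, 1/4 B, 1/4 AB.
Rh cross +/- × +/+ → 1 Rh+; so P(type A, Rh-positive) = 1/2 × 1 = 1/2 per child.
All 2 independent: (1/2)^2 = 1/4.

1/4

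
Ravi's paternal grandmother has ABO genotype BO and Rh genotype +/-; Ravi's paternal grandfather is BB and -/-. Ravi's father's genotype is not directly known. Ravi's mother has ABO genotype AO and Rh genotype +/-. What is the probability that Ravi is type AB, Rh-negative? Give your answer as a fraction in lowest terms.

Ravi's father's ABO genotype from BO × BB: 1/2 BB, 1/2 BO.
Crossing each possibility with the mother AO and summing P(type AB): 1/2·1/2 + 1/2·1/4 = 3/8.
Similarly for Rh via the father's Rh distribution: P(Rh-) = 3/8.
Independent loci: 3/8 × 3/8 = 9/64.

9/64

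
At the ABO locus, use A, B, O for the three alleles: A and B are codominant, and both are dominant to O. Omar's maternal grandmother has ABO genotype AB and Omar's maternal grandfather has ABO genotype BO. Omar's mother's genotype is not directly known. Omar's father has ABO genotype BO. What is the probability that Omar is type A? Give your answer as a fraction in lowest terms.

1/8

Omar's mother's ABO genotype from AB × BO: 1/4 AB, 1/4 AO, 1/4 BB, 1/4 BO.
Crossing each possibility with the father BO and summing P(type A): 1/4·1/4 + 1/4·1/4 + 1/4·0 + 1/4·0 = 1/8.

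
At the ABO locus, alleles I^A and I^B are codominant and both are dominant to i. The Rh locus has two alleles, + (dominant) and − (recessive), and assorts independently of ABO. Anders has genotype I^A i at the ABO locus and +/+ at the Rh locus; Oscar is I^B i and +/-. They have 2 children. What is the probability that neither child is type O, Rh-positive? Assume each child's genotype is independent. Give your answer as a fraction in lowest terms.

9/16

ABO cross I^A i × I^B i → 1/4 O, 1/4 A, 1/4 B, 1/4 AB.
Rh cross +/+ × +/- → 1 Rh+; so P(type O, Rh-positive) = 1/4 × 1 = 1/4 per child.
P(not type O, Rh-positive) = 3/4 for one child; (3/4)^2 = 9/16.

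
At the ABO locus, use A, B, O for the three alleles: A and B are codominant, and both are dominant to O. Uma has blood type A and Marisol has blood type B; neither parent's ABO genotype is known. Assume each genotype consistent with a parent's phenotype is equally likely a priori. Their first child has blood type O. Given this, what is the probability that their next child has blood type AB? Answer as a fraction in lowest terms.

1/4

Possible genotypes: Uma ∈ {AA, AO}; Marisol ∈ {BB, BO}.
Weight each parental genotype pair by prior × P(type-O child):
  AO × BO: posterior weight 1; P(next child type AB) = 1/4.
Weighted sum = 1/4.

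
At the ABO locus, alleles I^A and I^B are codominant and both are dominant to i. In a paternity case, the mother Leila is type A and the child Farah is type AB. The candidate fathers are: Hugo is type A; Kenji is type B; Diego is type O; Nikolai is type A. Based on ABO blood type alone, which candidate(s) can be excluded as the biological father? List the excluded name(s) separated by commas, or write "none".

Hugo, Diego, Nikolai

A candidate is excluded only if no genotype consistent with his phenotype could produce a type AB child with a type A mother.
Hugo (type A): no genotype consistent with that phenotype can produce a type-AB child with a type-A mother.
Diego (type O): no genotype consistent with that phenotype can produce a type-AB child with a type-A mother.
Nikolai (type A): no genotype consistent with that phenotype can produce a type-AB child with a type-A mother.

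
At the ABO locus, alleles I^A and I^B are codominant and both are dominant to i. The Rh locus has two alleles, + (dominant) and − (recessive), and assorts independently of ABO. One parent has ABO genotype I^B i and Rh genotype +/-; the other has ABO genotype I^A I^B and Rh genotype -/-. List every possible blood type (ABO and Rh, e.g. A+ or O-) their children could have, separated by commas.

Gametes from I^B i × I^A I^B give offspring ABO genotypes I^A I^B, I^A i, I^B I^B, I^B i, i.e. phenotypes A, B, AB.
Rh cross +/- × -/- → phenotypes Rh+, Rh-.
Combining independently: A+, A-, B+, B-, AB+, AB-.

A+, A-, B+, B-, AB+, AB-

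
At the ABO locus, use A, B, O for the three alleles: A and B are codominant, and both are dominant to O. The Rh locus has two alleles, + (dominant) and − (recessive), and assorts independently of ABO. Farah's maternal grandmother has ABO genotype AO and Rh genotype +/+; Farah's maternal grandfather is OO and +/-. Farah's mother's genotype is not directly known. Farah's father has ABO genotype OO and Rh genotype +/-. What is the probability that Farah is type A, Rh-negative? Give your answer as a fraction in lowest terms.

1/32

Farah's mother's ABO genotype from AO × OO: 1/2 AO, 1/2 OO.
Crossing each possibility with the father OO and summing P(type A): 1/2·1/2 + 1/2·0 = 1/4.
Similarly for Rh via the mother's Rh distribution: P(Rh-) = 1/8.
Independent loci: 1/4 × 1/8 = 1/32.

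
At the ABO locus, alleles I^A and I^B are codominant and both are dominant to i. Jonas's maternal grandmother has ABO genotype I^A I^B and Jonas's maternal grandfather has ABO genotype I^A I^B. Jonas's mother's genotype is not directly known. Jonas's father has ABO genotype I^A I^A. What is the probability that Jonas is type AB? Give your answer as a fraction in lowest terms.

Jonas's mother's ABO genotype from I^A I^B × I^A I^B: 1/4 I^A I^A, 1/2 I^A I^B, 1/4 I^B I^B.
Crossing each possibility with the father I^A I^A and summing P(type AB): 1/4·0 + 1/2·1/2 + 1/4·1 = 1/2.

1/2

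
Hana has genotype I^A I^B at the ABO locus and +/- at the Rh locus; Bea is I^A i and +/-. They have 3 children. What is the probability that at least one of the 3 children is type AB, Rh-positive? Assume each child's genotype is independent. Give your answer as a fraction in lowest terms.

ABO cross I^A I^B × I^A i → 1/2 A, 1/4 B, 1/4 AB.
Rh cross +/- × +/- → 3/4 Rh+, 1/4 Rh-; so P(type AB, Rh-positive) = 1/4 × 3/4 = 3/16 per child.
P(none) = (13/16)^3 = 2197/4096; P(at least one) = 1 − 2197/4096 = 1899/4096.

1899/4096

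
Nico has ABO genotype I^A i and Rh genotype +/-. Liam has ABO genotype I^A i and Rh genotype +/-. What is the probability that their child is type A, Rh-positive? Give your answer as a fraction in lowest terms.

9/16

ABO cross I^A i × I^A i → offspring phenotypes: 1/4 O, 3/4 A.
Rh cross +/- × +/- → 3/4 Rh+, 1/4 Rh-.
Independent loci: P(type A, Rh-positive) = 3/4 × 3/4 = 9/16.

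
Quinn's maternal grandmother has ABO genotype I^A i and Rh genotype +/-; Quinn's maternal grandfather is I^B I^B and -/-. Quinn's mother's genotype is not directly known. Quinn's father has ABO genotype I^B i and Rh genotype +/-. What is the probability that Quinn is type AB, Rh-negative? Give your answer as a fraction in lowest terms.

Quinn's mother's ABO genotype from I^A i × I^B I^B: 1/2 I^A I^B, 1/2 I^B i.
Crossing each possibility with the father I^B i and summing P(type AB): 1/2·1/4 + 1/2·0 = 1/8.
Similarly for Rh via the mother's Rh distribution: P(Rh-) = 3/8.
Independent loci: 1/8 × 3/8 = 3/64.

3/64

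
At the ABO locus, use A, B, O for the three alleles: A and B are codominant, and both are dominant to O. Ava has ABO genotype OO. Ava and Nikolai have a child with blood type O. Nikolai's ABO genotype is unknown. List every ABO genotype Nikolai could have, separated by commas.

AO, BO, OO

For each candidate genotype of Nikolai, check whether crossing it with OO can produce every observed child phenotype.
  AA → possible child types {A} ✗
  AB → possible child types {A, B} ✗
  AO → possible child types {O, A} ✓
  BB → possible child types {B} ✗
  BO → possible child types {O, B} ✓
  OO → possible child types {O} ✓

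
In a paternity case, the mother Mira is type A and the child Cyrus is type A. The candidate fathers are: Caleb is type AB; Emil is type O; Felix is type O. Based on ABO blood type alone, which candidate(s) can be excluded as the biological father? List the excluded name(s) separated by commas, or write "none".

A candidate is excluded only if no genotype consistent with his phenotype could produce a type A child with a type A mother.
Every candidate has at least one consistent genotype combination, so none can be excluded.

none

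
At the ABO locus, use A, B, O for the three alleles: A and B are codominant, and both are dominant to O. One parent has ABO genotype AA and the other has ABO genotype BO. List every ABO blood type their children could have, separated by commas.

A, AB

Gametes from AA × BO give offspring ABO genotypes AB, AO, i.e. phenotypes A, AB.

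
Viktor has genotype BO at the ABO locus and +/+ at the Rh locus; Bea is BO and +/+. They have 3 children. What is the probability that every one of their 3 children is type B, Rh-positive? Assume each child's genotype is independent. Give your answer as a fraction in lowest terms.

ABO cross BO × BO → 1/4 O, 3/4 B.
Rh cross +/+ × +/+ → 1 Rh+; so P(type B, Rh-positive) = 3/4 × 1 = 3/4 per child.
All 3 independent: (3/4)^3 = 27/64.

27/64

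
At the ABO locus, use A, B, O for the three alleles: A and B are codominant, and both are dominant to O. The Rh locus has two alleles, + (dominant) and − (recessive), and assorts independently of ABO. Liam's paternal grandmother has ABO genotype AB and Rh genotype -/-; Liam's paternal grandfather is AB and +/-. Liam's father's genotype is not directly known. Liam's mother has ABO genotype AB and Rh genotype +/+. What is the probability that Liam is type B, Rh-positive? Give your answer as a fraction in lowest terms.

1/4

Liam's father's ABO genotype from AB × AB: 1/4 AA, 1/2 AB, 1/4 BB.
Crossing each possibility with the mother AB and summing P(type B): 1/4·0 + 1/2·1/4 + 1/4·1/2 = 1/4.
Similarly for Rh via the father's Rh distribution: P(Rh+) = 1.
Independent loci: 1/4 × 1 = 1/4.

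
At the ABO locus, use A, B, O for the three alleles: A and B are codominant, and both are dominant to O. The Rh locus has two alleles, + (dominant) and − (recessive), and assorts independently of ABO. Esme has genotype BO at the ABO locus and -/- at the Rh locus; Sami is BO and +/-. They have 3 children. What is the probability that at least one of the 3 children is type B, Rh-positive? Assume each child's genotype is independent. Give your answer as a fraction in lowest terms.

ABO cross BO × BO → 1/4 O, 3/4 B.
Rh cross -/- × +/- → 1/2 Rh+, 1/2 Rh-; so P(type B, Rh-positive) = 3/4 × 1/2 = 3/8 per child.
P(none) = (5/8)^3 = 125/512; P(at least one) = 1 − 125/512 = 387/512.

387/512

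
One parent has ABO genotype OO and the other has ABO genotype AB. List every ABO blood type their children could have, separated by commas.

A, B

Gametes from OO × AB give offspring ABO genotypes AO, BO, i.e. phenotypes A, B.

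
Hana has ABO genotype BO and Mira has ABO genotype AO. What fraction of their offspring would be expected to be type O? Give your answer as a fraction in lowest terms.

1/4

ABO cross BO × AO → offspring phenotypes: 1/4 O, 1/4 A, 1/4 B, 1/4 AB.
So P(type O) = 1/4.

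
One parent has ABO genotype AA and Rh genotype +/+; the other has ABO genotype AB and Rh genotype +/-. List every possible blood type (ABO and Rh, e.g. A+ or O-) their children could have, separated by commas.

A+, AB+

Gametes from AA × AB give offspring ABO genotypes AA, AB, i.e. phenotypes A, AB.
Rh cross +/+ × +/- → phenotypes Rh+.
Combining independently: A+, AB+.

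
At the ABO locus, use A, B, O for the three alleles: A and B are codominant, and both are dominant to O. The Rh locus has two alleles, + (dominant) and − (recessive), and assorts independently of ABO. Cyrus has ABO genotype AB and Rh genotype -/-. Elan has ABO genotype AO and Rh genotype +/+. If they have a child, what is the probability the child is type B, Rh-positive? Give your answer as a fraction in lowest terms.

ABO cross AB × AO → offspring phenotypes: 1/2 A, 1/4 B, 1/4 AB.
Rh cross -/- × +/+ → 1 Rh+.
Independent loci: P(type B, Rh-positive) = 1/4 × 1 = 1/4.

1/4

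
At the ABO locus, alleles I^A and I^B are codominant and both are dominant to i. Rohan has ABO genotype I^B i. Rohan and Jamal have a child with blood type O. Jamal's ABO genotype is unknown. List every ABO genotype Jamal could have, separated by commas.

For each candidate genotype of Jamal, check whether crossing it with I^B i can produce every observed child phenotype.
  I^A I^A → possible child types {A, AB} ✗
  I^A I^B → possible child types {A, B, AB} ✗
  I^A i → possible child types {O, A, B, AB} ✓
  I^B I^B → possible child types {B} ✗
  I^B i → possible child types {O, B} ✓
  i i → possible child types {O, B} ✓

I^A i, I^B i, i i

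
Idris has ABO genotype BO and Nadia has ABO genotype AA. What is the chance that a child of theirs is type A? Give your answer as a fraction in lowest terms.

1/2

ABO cross BO × AA → offspring phenotypes: 1/2 A, 1/2 AB.
So P(type A) = 1/2.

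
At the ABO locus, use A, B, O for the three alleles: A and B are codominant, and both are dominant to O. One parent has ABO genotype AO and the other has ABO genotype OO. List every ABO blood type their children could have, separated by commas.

O, A

Gametes from AO × OO give offspring ABO genotypes AO, OO, i.e. phenotypes O, A.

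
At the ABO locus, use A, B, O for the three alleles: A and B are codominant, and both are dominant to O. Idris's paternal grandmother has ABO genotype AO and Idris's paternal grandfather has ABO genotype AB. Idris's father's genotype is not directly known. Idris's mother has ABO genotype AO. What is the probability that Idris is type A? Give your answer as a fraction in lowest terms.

Idris's father's ABO genotype from AO × AB: 1/4 AA, 1/4 AB, 1/4 AO, 1/4 BO.
Crossing each possibility with the mother AO and summing P(type A): 1/4·1 + 1/4·1/2 + 1/4·3/4 + 1/4·1/4 = 5/8.

5/8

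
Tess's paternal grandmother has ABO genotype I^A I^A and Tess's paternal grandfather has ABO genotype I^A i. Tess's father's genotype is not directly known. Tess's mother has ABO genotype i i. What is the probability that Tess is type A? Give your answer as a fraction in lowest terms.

Tess's father's ABO genotype from I^A I^A × I^A i: 1/2 I^A I^A, 1/2 I^A i.
Crossing each possibility with the mother i i and summing P(type A): 1/2·1 + 1/2·1/2 = 3/4.

3/4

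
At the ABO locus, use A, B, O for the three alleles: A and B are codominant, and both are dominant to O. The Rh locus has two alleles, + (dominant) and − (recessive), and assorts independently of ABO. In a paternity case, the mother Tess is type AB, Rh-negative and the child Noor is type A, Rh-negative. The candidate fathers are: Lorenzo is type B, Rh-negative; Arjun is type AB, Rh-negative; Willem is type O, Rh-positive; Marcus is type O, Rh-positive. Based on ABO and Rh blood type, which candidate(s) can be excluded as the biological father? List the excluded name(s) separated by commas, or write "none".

none

A candidate is excluded only if no genotype consistent with his phenotype could produce a type A, Rh-negative child with a type AB, Rh-negative mother.
Every candidate has at least one consistent genotype combination, so none can be excluded.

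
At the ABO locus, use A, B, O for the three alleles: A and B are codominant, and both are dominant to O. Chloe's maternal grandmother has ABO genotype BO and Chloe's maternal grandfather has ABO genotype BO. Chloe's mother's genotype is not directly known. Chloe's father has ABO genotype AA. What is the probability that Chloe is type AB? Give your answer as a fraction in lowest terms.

Chloe's mother's ABO genotype from BO × BO: 1/4 BB, 1/2 BO, 1/4 OO.
Crossing each possibility with the father AA and summing P(type AB): 1/4·1 + 1/2·1/2 + 1/4·0 = 1/2.

1/2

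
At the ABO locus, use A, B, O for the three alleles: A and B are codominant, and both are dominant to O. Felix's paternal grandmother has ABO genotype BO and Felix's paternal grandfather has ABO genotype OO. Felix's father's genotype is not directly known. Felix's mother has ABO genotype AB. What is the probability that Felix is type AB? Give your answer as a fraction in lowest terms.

1/8

Felix's father's ABO genotype from BO × OO: 1/2 BO, 1/2 OO.
Crossing each possibility with the mother AB and summing P(type AB): 1/2·1/4 + 1/2·0 = 1/8.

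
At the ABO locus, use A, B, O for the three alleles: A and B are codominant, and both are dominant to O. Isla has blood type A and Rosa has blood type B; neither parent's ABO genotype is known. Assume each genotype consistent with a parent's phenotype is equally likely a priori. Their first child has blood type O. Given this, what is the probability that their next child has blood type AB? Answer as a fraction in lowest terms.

1/4

Possible genotypes: Isla ∈ {AA, AO}; Rosa ∈ {BB, BO}.
Weight each parental genotype pair by prior × P(type-O child):
  AO × BO: posterior weight 1; P(next child type AB) = 1/4.
Weighted sum = 1/4.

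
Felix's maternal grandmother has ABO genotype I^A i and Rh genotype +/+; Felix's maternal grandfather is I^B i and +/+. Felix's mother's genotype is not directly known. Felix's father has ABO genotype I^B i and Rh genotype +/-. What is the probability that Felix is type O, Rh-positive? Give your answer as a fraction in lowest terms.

Felix's mother's ABO genotype from I^A i × I^B i: 1/4 I^A I^B, 1/4 I^A i, 1/4 I^B i, 1/4 i i.
Crossing each possibility with the father I^B i and summing P(type O): 1/4·0 + 1/4·1/4 + 1/4·1/4 + 1/4·1/2 = 1/4.
Similarly for Rh via the mother's Rh distribution: P(Rh+) = 1.
Independent loci: 1/4 × 1 = 1/4.

1/4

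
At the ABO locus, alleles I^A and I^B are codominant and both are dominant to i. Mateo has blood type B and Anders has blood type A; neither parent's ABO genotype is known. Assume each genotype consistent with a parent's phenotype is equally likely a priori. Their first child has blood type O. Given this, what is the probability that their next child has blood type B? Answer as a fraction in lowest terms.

Possible genotypes: Mateo ∈ {I^B I^B, I^B i}; Anders ∈ {I^A I^A, I^A i}.
Weight each parental genotype pair by prior × P(type-O child):
  I^B i × I^A i: posterior weight 1; P(next child type B) = 1/4.
Weighted sum = 1/4.

1/4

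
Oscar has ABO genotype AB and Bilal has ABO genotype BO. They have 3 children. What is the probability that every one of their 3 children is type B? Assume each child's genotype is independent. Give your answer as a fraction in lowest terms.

ABO cross AB × BO → 1/4 A, 1/2 B, 1/4 AB.
So P(type B) = 1/2 per child.
All 3 independent: (1/2)^3 = 1/8.

1/8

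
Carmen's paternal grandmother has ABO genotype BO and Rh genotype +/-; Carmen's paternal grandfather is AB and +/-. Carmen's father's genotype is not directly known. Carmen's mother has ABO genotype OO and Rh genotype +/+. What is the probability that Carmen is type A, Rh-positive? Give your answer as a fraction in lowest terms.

Carmen's father's ABO genotype from BO × AB: 1/4 AB, 1/4 AO, 1/4 BB, 1/4 BO.
Crossing each possibility with the mother OO and summing P(type A): 1/4·1/2 + 1/4·1/2 + 1/4·0 + 1/4·0 = 1/4.
Similarly for Rh via the father's Rh distribution: P(Rh+) = 1.
Independent loci: 1/4 × 1 = 1/4.

1/4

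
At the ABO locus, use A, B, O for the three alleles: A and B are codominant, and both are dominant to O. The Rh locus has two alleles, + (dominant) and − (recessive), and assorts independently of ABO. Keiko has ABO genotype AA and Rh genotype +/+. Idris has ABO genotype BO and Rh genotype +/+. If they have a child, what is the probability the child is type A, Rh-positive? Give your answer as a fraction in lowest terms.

ABO cross AA × BO → offspring phenotypes: 1/2 A, 1/2 AB.
Rh cross +/+ × +/+ → 1 Rh+.
Independent loci: P(type A, Rh-positive) = 1/2 × 1 = 1/2.

1/2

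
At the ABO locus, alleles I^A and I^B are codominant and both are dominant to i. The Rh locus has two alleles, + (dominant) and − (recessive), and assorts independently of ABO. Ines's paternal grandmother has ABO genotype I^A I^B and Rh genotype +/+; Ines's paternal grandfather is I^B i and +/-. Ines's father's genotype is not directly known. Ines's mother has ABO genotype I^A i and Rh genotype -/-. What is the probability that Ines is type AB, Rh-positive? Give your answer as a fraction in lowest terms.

Ines's father's ABO genotype from I^A I^B × I^B i: 1/4 I^A I^B, 1/4 I^A i, 1/4 I^B I^B, 1/4 I^B i.
Crossing each possibility with the mother I^A i and summing P(type AB): 1/4·1/4 + 1/4·0 + 1/4·1/2 + 1/4·1/4 = 1/4.
Similarly for Rh via the father's Rh distribution: P(Rh+) = 3/4.
Independent loci: 1/4 × 3/4 = 3/16.

3/16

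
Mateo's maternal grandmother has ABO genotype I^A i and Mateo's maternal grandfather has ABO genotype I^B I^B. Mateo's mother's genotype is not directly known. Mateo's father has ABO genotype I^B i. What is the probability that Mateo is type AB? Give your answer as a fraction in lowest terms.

Mateo's mother's ABO genotype from I^A i × I^B I^B: 1/2 I^A I^B, 1/2 I^B i.
Crossing each possibility with the father I^B i and summing P(type AB): 1/2·1/4 + 1/2·0 = 1/8.

1/8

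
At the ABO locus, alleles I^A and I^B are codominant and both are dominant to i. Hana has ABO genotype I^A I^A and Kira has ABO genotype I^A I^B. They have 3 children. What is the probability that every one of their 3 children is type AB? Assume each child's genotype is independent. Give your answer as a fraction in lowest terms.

ABO cross I^A I^A × I^A I^B → 1/2 A, 1/2 AB.
So P(type AB) = 1/2 per child.
All 3 independent: (1/2)^3 = 1/8.

1/8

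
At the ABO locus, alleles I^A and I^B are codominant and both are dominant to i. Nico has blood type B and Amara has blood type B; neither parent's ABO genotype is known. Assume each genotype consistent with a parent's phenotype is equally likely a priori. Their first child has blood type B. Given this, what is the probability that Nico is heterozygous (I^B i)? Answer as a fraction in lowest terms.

7/15

Possible genotypes: Nico ∈ {I^B I^B, I^B i}; Amara ∈ {I^B I^B, I^B i}.
Weight each parental genotype pair by prior × P(type-B child):
  I^B I^B × I^B I^B: posterior weight 4/15.
  I^B I^B × I^B i: posterior weight 4/15.
  I^B i × I^B I^B: posterior weight 4/15.
  I^B i × I^B i: posterior weight 1/5.
Sum the posterior weight over pairs where Nico is I^B i: 7/15.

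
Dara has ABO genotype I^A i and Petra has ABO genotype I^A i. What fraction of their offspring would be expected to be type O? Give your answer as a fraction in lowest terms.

1/4

ABO cross I^A i × I^A i → offspring phenotypes: 1/4 O, 3/4 A.
So P(type O) = 1/4.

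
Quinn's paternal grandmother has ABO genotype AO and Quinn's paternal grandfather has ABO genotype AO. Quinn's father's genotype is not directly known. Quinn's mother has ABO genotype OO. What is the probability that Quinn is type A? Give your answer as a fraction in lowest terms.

Quinn's father's ABO genotype from AO × AO: 1/4 AA, 1/2 AO, 1/4 OO.
Crossing each possibility with the mother OO and summing P(type A): 1/4·1 + 1/2·1/2 + 1/4·0 = 1/2.

1/2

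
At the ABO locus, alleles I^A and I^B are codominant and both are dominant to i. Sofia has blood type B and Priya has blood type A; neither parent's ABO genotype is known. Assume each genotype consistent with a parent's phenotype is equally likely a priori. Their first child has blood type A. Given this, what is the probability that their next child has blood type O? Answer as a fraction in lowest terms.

1/12

Possible genotypes: Sofia ∈ {I^B I^B, I^B i}; Priya ∈ {I^A I^A, I^A i}.
Weight each parental genotype pair by prior × P(type-A child):
  I^B i × I^A I^A: posterior weight 2/3; P(next child type O) = 0.
  I^B i × I^A i: posterior weight 1/3; P(next child type O) = 1/4.
Weighted sum = 1/12.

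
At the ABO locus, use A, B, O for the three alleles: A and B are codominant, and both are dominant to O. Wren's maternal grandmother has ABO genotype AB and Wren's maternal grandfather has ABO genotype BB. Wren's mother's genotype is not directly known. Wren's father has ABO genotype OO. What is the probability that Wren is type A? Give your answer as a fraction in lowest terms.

Wren's mother's ABO genotype from AB × BB: 1/2 AB, 1/2 BB.
Crossing each possibility with the father OO and summing P(type A): 1/2·1/2 + 1/2·0 = 1/4.

1/4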